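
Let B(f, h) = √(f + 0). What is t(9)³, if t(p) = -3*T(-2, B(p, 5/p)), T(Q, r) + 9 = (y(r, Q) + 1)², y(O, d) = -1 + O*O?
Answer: -10077696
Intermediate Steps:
y(O, d) = -1 + O²
B(f, h) = √f
T(Q, r) = -9 + r⁴ (T(Q, r) = -9 + ((-1 + r²) + 1)² = -9 + (r²)² = -9 + r⁴)
t(p) = 27 - 3*p² (t(p) = -3*(-9 + (√p)⁴) = -3*(-9 + p²) = 27 - 3*p²)
t(9)³ = (27 - 3*9²)³ = (27 - 3*81)³ = (27 - 243)³ = (-216)³ = -10077696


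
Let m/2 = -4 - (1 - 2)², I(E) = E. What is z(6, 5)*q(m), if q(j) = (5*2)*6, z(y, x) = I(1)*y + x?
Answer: 660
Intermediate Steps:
m = -10 (m = 2*(-4 - (1 - 2)²) = 2*(-4 - 1*(-1)²) = 2*(-4 - 1*1) = 2*(-4 - 1) = 2*(-5) = -10)
z(y, x) = x + y (z(y, x) = 1*y + x = y + x = x + y)
q(j) = 60 (q(j) = 10*6 = 60)
z(6, 5)*q(m) = (5 + 6)*60 = 11*60 = 660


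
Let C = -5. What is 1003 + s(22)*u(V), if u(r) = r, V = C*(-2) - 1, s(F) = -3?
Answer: 976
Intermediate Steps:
V = 9 (V = -5*(-2) - 1 = 10 - 1 = 9)
1003 + s(22)*u(V) = 1003 - 3*9 = 1003 - 27 = 976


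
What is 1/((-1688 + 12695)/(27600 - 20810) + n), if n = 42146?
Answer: 6790/286182347 ≈ 2.3726e-5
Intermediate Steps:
1/((-1688 + 12695)/(27600 - 20810) + n) = 1/((-1688 + 12695)/(27600 - 20810) + 42146) = 1/(11007/6790 + 42146) = 1/(286182347/6790) = 6790/286182347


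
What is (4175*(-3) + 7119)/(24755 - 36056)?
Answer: 1802/3767 ≈ 0.47836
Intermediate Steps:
(4175*(-3) + 7119)/(24755 - 36056) = (-12525 + 7119)/(-11301) = -5406*(-1/11301) = 1802/3767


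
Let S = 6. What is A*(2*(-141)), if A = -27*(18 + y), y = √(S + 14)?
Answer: 137052 + 15228*√5 ≈ 1.7110e+5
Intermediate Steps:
y = 2*√5 (y = √(6 + 14) = √20 = 2*√5 ≈ 4.4721)
A = -486 - 54*√5 (A = -27*(18 + 2*√5) = -486 - 54*√5 ≈ -606.75)
A*(2*(-141)) = (-486 - 54*√5)*(2*(-141)) = (-486 - 54*√5)*(-282) = 137052 + 15228*√5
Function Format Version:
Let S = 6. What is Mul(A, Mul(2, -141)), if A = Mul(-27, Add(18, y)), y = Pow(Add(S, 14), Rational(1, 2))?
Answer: Add(137052, Mul(15228, Pow(5, Rational(1, 2)))) ≈ 1.7110e+5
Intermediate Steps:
y = Mul(2, Pow(5, Rational(1, 2))) (y = Pow(Add(6, 14), Rational(1, 2)) = Pow(20, Rational(1, 2)) = Mul(2, Pow(5, Rational(1, 2))) ≈ 4.4721)
A = Add(-486, Mul(-54, Pow(5, Rational(1, 2)))) (A = Mul(-27, Add(18, Mul(2, Pow(5, Rational(1, 2))))) = Add(-486, Mul(-54, Pow(5, Rational(1, 2)))) ≈ -606.75)
Mul(A, Mul(2, -141)) = Mul(Add(-486, Mul(-54, Pow(5, Rational(1, 2)))), Mul(2, -141)) = Mul(Add(-486, Mul(-54, Pow(5, Rational(1, 2)))), -282) = Add(137052, Mul(15228, Pow(5, Rational(1, 2))))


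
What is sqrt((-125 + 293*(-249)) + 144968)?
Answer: sqrt(71886) ≈ 268.12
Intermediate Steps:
sqrt((-125 + 293*(-249)) + 144968) = sqrt((-125 - 72957) + 144968) = sqrt(-73082 + 144968) = sqrt(71886)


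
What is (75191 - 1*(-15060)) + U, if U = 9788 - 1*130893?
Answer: -30854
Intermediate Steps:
U = -121105 (U = 9788 - 130893 = -121105)
(75191 - 1*(-15060)) + U = (75191 - 1*(-15060)) - 121105 = (75191 + 15060) - 121105 = 90251 - 121105 = -30854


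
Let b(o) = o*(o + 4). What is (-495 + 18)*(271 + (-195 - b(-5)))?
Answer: -33867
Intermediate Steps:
b(o) = o*(4 + o)
(-495 + 18)*(271 + (-195 - b(-5))) = (-495 + 18)*(271 + (-195 - (-5)*(4 - 5))) = -477*(271 + (-195 - (-5)*(-1))) = -477*(271 + (-195 - 1*5)) = -477*(271 + (-195 - 5)) = -477*(271 - 200) = -477*71 = -33867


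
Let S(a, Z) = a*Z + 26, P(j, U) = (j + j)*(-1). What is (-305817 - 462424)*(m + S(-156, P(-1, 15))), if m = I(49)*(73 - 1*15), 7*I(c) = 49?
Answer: -92188920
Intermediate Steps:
I(c) = 7 (I(c) = (1/7)*49 = 7)
P(j, U) = -2*j (P(j, U) = (2*j)*(-1) = -2*j)
m = 406 (m = 7*(73 - 1*15) = 7*(73 - 15) = 7*58 = 406)
S(a, Z) = 26 + Z*a (S(a, Z) = Z*a + 26 = 26 + Z*a)
(-305817 - 462424)*(m + S(-156, P(-1, 15))) = (-305817 - 462424)*(406 + (26 - 2*(-1)*(-156))) = -768241*(406 + (26 + 2*(-156))) = -768241*(406 + (26 - 312)) = -768241*(406 - 286) = -768241*120 = -92188920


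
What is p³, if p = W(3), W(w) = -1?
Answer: -1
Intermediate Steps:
p = -1
p³ = (-1)³ = -1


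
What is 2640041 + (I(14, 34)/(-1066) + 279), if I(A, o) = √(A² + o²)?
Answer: 2640320 - √2/41 ≈ 2.6403e+6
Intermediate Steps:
2640041 + (I(14, 34)/(-1066) + 279) = 2640041 + (√(14² + 34²)/(-1066) + 279) = 2640041 + (√(196 + 1156)*(-1/1066) + 279) = 2640041 + (√1352*(-1/1066) + 279) = 2640041 + ((26*√2)*(-1/1066) + 279) = 2640041 + (-√2/41 + 279) = 2640041 + (279 - √2/41) = 2640320 - √2/41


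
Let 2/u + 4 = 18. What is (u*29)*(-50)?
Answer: -1450/7 ≈ -207.14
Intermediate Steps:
u = ⅐ (u = 2/(-4 + 18) = 2/14 = 2*(1/14) = ⅐ ≈ 0.14286)
(u*29)*(-50) = ((⅐)*29)*(-50) = (29/7)*(-50) = -1450/7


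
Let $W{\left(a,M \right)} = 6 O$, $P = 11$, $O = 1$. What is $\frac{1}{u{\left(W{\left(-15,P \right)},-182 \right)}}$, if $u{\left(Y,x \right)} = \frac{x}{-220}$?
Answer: $\frac{110}{91} \approx 1.2088$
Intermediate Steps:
$W{\left(a,M \right)} = 6$ ($W{\left(a,M \right)} = 6 \cdot 1 = 6$)
$u{\left(Y,x \right)} = - \frac{x}{220}$ ($u{\left(Y,x \right)} = x \left(- \frac{1}{220}\right) = - \frac{x}{220}$)
$\frac{1}{u{\left(W{\left(-15,P \right)},-182 \right)}} = \frac{1}{\left(- \frac{1}{220}\right) \left(-182\right)} = \frac{1}{\frac{91}{110}} = \frac{110}{91}$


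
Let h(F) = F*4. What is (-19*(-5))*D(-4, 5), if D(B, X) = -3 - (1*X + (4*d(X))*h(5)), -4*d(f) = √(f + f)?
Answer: -760 + 1900*√10 ≈ 5248.3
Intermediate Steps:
h(F) = 4*F
d(f) = -√2*√f/4 (d(f) = -√(f + f)/4 = -√2*√f/4)
D(B, X) = -3 - X + 20*√2*√X (D(B, X) = -3 - (1*X + (4*(-√2*√X/4))*(4*5)) = -3 - (X - √2*√X*20) = -3 - (X - 20*√2*√X) = -3 + (-X + 20*√2*√X) = -3 - X + 20*√2*√X)
(-19*(-5))*D(-4, 5) = (-19*(-5))*(-3 - 1*5 + 20*√2*√5) = 95*(-3 - 5 + 20*√10) = 95*(-8 + 20*√10) = -760 + 1900*√10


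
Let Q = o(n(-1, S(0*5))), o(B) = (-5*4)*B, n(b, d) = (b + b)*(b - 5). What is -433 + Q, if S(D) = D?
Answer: -673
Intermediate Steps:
n(b, d) = 2*b*(-5 + b) (n(b, d) = (2*b)*(-5 + b) = 2*b*(-5 + b))
o(B) = -20*B
Q = -240 (Q = -40*(-1)*(-5 - 1) = -40*(-1)*(-6) = -20*12 = -240)
-433 + Q = -433 - 240 = -673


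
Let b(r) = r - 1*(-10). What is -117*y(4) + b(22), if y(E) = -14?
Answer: 1670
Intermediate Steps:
b(r) = 10 + r (b(r) = r + 10 = 10 + r)
-117*y(4) + b(22) = -117*(-14) + (10 + 22) = 1638 + 32 = 1670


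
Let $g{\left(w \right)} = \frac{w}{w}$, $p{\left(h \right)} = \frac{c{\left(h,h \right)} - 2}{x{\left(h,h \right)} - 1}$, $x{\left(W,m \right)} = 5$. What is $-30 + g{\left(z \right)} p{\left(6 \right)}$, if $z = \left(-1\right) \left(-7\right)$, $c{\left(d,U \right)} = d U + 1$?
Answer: $- \frac{85}{4} \approx -21.25$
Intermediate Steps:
$c{\left(d,U \right)} = 1 + U d$ ($c{\left(d,U \right)} = U d + 1 = 1 + U d$)
$p{\left(h \right)} = - \frac{1}{4} + \frac{h^{2}}{4}$ ($p{\left(h \right)} = \frac{\left(1 + h h\right) - 2}{5 - 1} = \frac{\left(1 + h^{2}\right) - 2}{4} = \left(-1 + h^{2}\right) \frac{1}{4} = - \frac{1}{4} + \frac{h^{2}}{4}$)
$z = 7$
$g{\left(w \right)} = 1$
$-30 + g{\left(z \right)} p{\left(6 \right)} = -30 + 1 \left(- \frac{1}{4} + \frac{6^{2}}{4}\right) = -30 + 1 \left(- \frac{1}{4} + \frac{1}{4} \cdot 36\right) = -30 + 1 \left(- \frac{1}{4} + 9\right) = -30 + 1 \cdot \frac{35}{4} = -30 + \frac{35}{4} = - \frac{85}{4}$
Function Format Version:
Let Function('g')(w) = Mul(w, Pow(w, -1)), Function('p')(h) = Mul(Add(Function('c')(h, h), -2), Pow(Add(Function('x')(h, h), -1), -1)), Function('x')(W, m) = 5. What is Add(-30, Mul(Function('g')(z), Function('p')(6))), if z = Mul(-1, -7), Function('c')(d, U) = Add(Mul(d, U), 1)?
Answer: Rational(-85, 4) ≈ -21.250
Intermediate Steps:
Function('c')(d, U) = Add(1, Mul(U, d)) (Function('c')(d, U) = Add(Mul(U, d), 1) = Add(1, Mul(U, d)))
Function('p')(h) = Add(Rational(-1, 4), Mul(Rational(1, 4), Pow(h, 2))) (Function('p')(h) = Mul(Add(Add(1, Mul(h, h)), -2), Pow(Add(5, -1), -1)) = Mul(Add(Add(1, Pow(h, 2)), -2), Pow(4, -1)) = Mul(Add(-1, Pow(h, 2)), Rational(1, 4)) = Add(Rational(-1, 4), Mul(Rational(1, 4), Pow(h, 2))))
z = 7
Function('g')(w) = 1
Add(-30, Mul(Function('g')(z), Function('p')(6))) = Add(-30, Mul(1, Add(Rational(-1, 4), Mul(Rational(1, 4), Pow(6, 2))))) = Add(-30, Mul(1, Add(Rational(-1, 4), Mul(Rational(1, 4), 36)))) = Add(-30, Mul(1, Add(Rational(-1, 4), 9))) = Add(-30, Mul(1, Rational(35, 4))) = Add(-30, Rational(35, 4)) = Rational(-85, 4)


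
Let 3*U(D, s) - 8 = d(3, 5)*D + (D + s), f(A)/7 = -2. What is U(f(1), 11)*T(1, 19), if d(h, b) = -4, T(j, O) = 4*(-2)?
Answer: -488/3 ≈ -162.67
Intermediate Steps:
T(j, O) = -8
f(A) = -14 (f(A) = 7*(-2) = -14)
U(D, s) = 8/3 - D + s/3 (U(D, s) = 8/3 + (-4*D + (D + s))/3 = 8/3 + (s - 3*D)/3 = 8/3 + (-D + s/3) = 8/3 - D + s/3)
U(f(1), 11)*T(1, 19) = (8/3 - 1*(-14) + (1/3)*11)*(-8) = (8/3 + 14 + 11/3)*(-8) = (61/3)*(-8) = -488/3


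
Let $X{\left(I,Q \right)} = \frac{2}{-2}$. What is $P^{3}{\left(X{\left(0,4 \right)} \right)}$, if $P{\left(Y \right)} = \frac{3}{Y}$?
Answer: $-27$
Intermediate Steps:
$X{\left(I,Q \right)} = -1$ ($X{\left(I,Q \right)} = 2 \left(- \frac{1}{2}\right) = -1$)
$P^{3}{\left(X{\left(0,4 \right)} \right)} = \left(\frac{3}{-1}\right)^{3} = \left(3 \left(-1\right)\right)^{3} = \left(-3\right)^{3} = -27$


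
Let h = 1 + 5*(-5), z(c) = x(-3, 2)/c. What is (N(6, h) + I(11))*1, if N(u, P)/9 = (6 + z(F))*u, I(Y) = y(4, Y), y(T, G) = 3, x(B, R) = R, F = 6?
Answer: 345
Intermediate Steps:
I(Y) = 3
z(c) = 2/c
h = -24 (h = 1 - 25 = -24)
N(u, P) = 57*u (N(u, P) = 9*((6 + 2/6)*u) = 9*((6 + 2*(⅙))*u) = 9*((6 + ⅓)*u) = 9*(19*u/3) = 57*u)
(N(6, h) + I(11))*1 = (57*6 + 3)*1 = (342 + 3)*1 = 345*1 = 345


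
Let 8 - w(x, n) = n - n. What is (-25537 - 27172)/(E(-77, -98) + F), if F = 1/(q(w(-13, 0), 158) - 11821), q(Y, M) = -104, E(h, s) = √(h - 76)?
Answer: 628554825/21757460626 + 22486548864375*I*√17/21757460626 ≈ 0.028889 + 4261.3*I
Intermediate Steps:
E(h, s) = √(-76 + h)
w(x, n) = 8 (w(x, n) = 8 - (n - n) = 8 - 1*0 = 8 + 0 = 8)
F = -1/11925 (F = 1/(-104 - 11821) = 1/(-11925) = -1/11925 ≈ -8.3857e-5)
(-25537 - 27172)/(E(-77, -98) + F) = (-25537 - 27172)/(√(-76 - 77) - 1/11925) = -52709/(√(-153) - 1/11925) = -52709/(3*I*√17 - 1/11925) = -52709/(-1/11925 + 3*I*√17)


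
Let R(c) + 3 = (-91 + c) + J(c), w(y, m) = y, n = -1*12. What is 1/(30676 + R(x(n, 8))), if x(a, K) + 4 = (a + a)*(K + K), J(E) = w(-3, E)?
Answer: 1/30191 ≈ 3.3122e-5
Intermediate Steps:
n = -12
J(E) = -3
x(a, K) = -4 + 4*K*a (x(a, K) = -4 + (a + a)*(K + K) = -4 + (2*a)*(2*K) = -4 + 4*K*a)
R(c) = -97 + c (R(c) = -3 + ((-91 + c) - 3) = -3 + (-94 + c) = -97 + c)
1/(30676 + R(x(n, 8))) = 1/(30676 + (-97 + (-4 + 4*8*(-12)))) = 1/(30676 + (-97 + (-4 - 384))) = 1/(30676 + (-97 - 388)) = 1/(30676 - 485) = 1/30191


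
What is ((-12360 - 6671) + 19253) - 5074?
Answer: -4852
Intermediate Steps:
((-12360 - 6671) + 19253) - 5074 = (-19031 + 19253) - 5074 = 222 - 5074 = -4852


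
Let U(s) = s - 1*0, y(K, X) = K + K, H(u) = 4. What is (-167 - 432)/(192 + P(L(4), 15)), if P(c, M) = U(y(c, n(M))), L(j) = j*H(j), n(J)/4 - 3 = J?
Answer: -599/224 ≈ -2.6741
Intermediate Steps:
n(J) = 12 + 4*J
L(j) = 4*j (L(j) = j*4 = 4*j)
y(K, X) = 2*K
U(s) = s (U(s) = s + 0 = s)
P(c, M) = 2*c
(-167 - 432)/(192 + P(L(4), 15)) = (-167 - 432)/(192 + 2*(4*4)) = -599/(192 + 2*16) = -599/(192 + 32) = -599/224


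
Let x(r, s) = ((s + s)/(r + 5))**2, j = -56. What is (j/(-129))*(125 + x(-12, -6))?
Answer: 50152/903 ≈ 55.539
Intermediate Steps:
x(r, s) = 4*s**2/(5 + r)**2 (x(r, s) = ((2*s)/(5 + r))**2 = (2*s/(5 + r))**2 = 4*s**2/(5 + r)**2)
(j/(-129))*(125 + x(-12, -6)) = (-56/(-129))*(125 + 4*(-6)**2/(5 - 12)**2) = (-56*(-1/129))*(125 + 4*36/(-7)**2) = 56*(125 + 4*36*(1/49))/129 = 56*(125 + 144/49)/129 = (56/129)*(6269/49) = 50152/903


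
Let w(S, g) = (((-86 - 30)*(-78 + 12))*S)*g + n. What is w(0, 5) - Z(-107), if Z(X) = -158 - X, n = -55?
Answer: -4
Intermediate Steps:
w(S, g) = -55 + 7656*S*g (w(S, g) = (((-86 - 30)*(-78 + 12))*S)*g - 55 = ((-116*(-66))*S)*g - 55 = (7656*S)*g - 55 = 7656*S*g - 55 = -55 + 7656*S*g)
w(0, 5) - Z(-107) = (-55 + 7656*0*5) - (-158 - 1*(-107)) = (-55 + 0) - (-158 + 107) = -55 - 1*(-51) = -55 + 51 = -4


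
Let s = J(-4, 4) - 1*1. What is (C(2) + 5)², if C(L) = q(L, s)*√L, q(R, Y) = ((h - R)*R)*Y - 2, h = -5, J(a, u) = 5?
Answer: 6753 - 580*√2 ≈ 5932.8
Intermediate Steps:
s = 4 (s = 5 - 1*1 = 5 - 1 = 4)
q(R, Y) = -2 + R*Y*(-5 - R) (q(R, Y) = ((-5 - R)*R)*Y - 2 = (R*(-5 - R))*Y - 2 = R*Y*(-5 - R) - 2 = -2 + R*Y*(-5 - R))
C(L) = √L*(-2 - 20*L - 4*L²) (C(L) = (-2 - 1*4*L² - 5*L*4)*√L = (-2 - 4*L² - 20*L)*√L = (-2 - 20*L - 4*L²)*√L = √L*(-2 - 20*L - 4*L²))
(C(2) + 5)² = (√2*(-2 - 20*2 - 4*2²) + 5)² = (√2*(-2 - 40 - 4*4) + 5)² = (√2*(-2 - 40 - 16) + 5)² = (√2*(-58) + 5)² = (-58*√2 + 5)² = (5 - 58*√2)²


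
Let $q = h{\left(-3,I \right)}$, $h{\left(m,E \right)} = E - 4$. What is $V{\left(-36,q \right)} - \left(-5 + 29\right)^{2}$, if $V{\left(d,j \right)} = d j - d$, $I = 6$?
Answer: $-612$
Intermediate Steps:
$h{\left(m,E \right)} = -4 + E$
$q = 2$ ($q = -4 + 6 = 2$)
$V{\left(d,j \right)} = - d + d j$
$V{\left(-36,q \right)} - \left(-5 + 29\right)^{2} = - 36 \left(-1 + 2\right) - \left(-5 + 29\right)^{2} = \left(-36\right) 1 - 24^{2} = -36 - 576 = -612$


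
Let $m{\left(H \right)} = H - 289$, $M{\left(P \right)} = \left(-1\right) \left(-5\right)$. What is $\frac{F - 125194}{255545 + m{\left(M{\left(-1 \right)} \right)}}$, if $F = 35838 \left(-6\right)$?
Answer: $- \frac{340222}{255261} \approx -1.3328$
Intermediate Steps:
$M{\left(P \right)} = 5$
$m{\left(H \right)} = -289 + H$
$F = -215028$
$\frac{F - 125194}{255545 + m{\left(M{\left(-1 \right)} \right)}} = \frac{-215028 - 125194}{255545 + \left(-289 + 5\right)} = - \frac{340222}{255545 - 284} = - \frac{340222}{255261}$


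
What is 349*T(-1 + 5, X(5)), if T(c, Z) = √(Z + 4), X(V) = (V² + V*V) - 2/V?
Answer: 698*√335/5 ≈ 2555.1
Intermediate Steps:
X(V) = -2/V + 2*V² (X(V) = (V² + V²) - 2/V = 2*V² - 2/V = -2/V + 2*V²)
T(c, Z) = √(4 + Z)
349*T(-1 + 5, X(5)) = 349*√(4 + 2*(-1 + 5³)/5) = 349*√(4 + 2*(⅕)*(-1 + 125)) = 349*√(4 + 2*(⅕)*124) = 349*√(4 + 248/5) = 349*√(268/5) = 349*(2*√335/5) = 698*√335/5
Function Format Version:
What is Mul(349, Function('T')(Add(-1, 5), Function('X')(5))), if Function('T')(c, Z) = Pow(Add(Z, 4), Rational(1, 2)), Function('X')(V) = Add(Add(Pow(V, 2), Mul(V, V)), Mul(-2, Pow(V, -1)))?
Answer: Mul(Rational(698, 5), Pow(335, Rational(1, 2))) ≈ 2555.1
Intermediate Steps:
Function('X')(V) = Add(Mul(-2, Pow(V, -1)), Mul(2, Pow(V, 2))) (Function('X')(V) = Add(Add(Pow(V, 2), Pow(V, 2)), Mul(-2, Pow(V, -1))) = Add(Mul(2, Pow(V, 2)), Mul(-2, Pow(V, -1))) = Add(Mul(-2, Pow(V, -1)), Mul(2, Pow(V, 2))))
Function('T')(c, Z) = Pow(Add(4, Z), Rational(1, 2))
Mul(349, Function('T')(Add(-1, 5), Function('X')(5))) = Mul(349, Pow(Add(4, Mul(2, Pow(5, -1), Add(-1, Pow(5, 3)))), Rational(1, 2))) = Mul(349, Pow(Add(4, Mul(2, Rational(1, 5), Add(-1, 125))), Rational(1, 2))) = Mul(349, Pow(Add(4, Mul(2, Rational(1, 5), 124)), Rational(1, 2))) = Mul(349, Pow(Add(4, Rational(248, 5)), Rational(1, 2))) = Mul(349, Pow(Rational(268, 5), Rational(1, 2))) = Mul(349, Mul(Rational(2, 5), Pow(335, Rational(1, 2)))) = Mul(Rational(698, 5), Pow(335, Rational(1, 2)))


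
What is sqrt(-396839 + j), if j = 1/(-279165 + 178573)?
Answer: I*sqrt(250969675967743)/25148 ≈ 629.95*I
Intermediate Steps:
j = -1/100592 (j = 1/(-100592) = -1/100592 ≈ -9.9411e-6)
sqrt(-396839 + j) = sqrt(-396839 - 1/100592) = sqrt(-39918828689/100592) = I*sqrt(250969675967743)/25148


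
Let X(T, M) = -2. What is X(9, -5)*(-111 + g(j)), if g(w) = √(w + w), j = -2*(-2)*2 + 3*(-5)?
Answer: 222 - 2*I*√14 ≈ 222.0 - 7.4833*I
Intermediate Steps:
j = -7 (j = 4*2 - 15 = 8 - 15 = -7)
g(w) = √2*√w (g(w) = √(2*w) = √2*√w)
X(9, -5)*(-111 + g(j)) = -2*(-111 + √2*√(-7)) = -2*(-111 + √2*(I*√7)) = -2*(-111 + I*√14) = 222 - 2*I*√14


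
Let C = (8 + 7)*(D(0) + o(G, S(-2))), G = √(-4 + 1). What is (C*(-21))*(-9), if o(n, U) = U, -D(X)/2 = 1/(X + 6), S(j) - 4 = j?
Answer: 4725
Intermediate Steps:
G = I*√3 (G = √(-3) = I*√3 ≈ 1.732*I)
S(j) = 4 + j
D(X) = -2/(6 + X) (D(X) = -2/(X + 6) = -2/(6 + X))
C = 25 (C = (8 + 7)*(-2/(6 + 0) + (4 - 2)) = 15*(-2/6 + 2) = 15*(-2*⅙ + 2) = 15*(-⅓ + 2) = 15*(5/3) = 25)
(C*(-21))*(-9) = (25*(-21))*(-9) = -525*(-9) = 4725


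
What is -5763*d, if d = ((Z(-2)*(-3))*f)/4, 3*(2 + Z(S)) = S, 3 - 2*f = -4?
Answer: -40341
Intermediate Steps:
f = 7/2 (f = 3/2 - ½*(-4) = 3/2 + 2 = 7/2 ≈ 3.5000)
Z(S) = -2 + S/3
d = 7 (d = (((-2 + (⅓)*(-2))*(-3))*(7/2))/4 = (((-2 - ⅔)*(-3))*(7/2))*(¼) = (-8/3*(-3)*(7/2))*(¼) = (8*(7/2))*(¼) = 28*(¼) = 7)
-5763*d = -5763*7 = -40341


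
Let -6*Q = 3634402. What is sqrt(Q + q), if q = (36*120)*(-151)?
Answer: I*sqrt(11322483)/3 ≈ 1121.6*I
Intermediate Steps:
Q = -1817201/3 (Q = -1/6*3634402 = -1817201/3 ≈ -6.0573e+5)
q = -652320 (q = 4320*(-151) = -652320)
sqrt(Q + q) = sqrt(-1817201/3 - 652320) = sqrt(-3774161/3) = I*sqrt(11322483)/3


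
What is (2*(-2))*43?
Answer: -172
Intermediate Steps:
(2*(-2))*43 = -4*43 = -172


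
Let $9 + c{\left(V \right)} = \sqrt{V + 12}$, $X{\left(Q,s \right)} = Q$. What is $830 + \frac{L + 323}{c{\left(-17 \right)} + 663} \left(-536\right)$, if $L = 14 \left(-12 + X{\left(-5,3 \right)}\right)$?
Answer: $\frac{325212190}{427721} + \frac{45560 i \sqrt{5}}{427721} \approx 760.34 + 0.23818 i$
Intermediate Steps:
$c{\left(V \right)} = -9 + \sqrt{12 + V}$ ($c{\left(V \right)} = -9 + \sqrt{V + 12} = -9 + \sqrt{12 + V}$)
$L = -238$ ($L = 14 \left(-12 - 5\right) = 14 \left(-17\right) = -238$)
$830 + \frac{L + 323}{c{\left(-17 \right)} + 663} \left(-536\right) = 830 + \frac{-238 + 323}{\left(-9 + \sqrt{12 - 17}\right) + 663} \left(-536\right) = 830 + \frac{85}{\left(-9 + \sqrt{-5}\right) + 663} \left(-536\right) = 830 + \frac{85}{\left(-9 + i \sqrt{5}\right) + 663} \left(-536\right) = 830 + \frac{85}{654 + i \sqrt{5}} \left(-536\right) = 830 - \frac{45560}{654 + i \sqrt{5}}$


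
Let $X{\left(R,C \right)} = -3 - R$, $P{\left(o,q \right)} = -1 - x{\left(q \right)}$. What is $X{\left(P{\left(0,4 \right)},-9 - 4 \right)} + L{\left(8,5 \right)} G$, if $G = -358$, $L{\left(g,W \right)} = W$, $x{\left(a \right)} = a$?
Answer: $-1788$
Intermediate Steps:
$P{\left(o,q \right)} = -1 - q$
$X{\left(P{\left(0,4 \right)},-9 - 4 \right)} + L{\left(8,5 \right)} G = \left(-3 - \left(-1 - 4\right)\right) + 5 \left(-358\right) = \left(-3 - \left(-1 - 4\right)\right) - 1790 = \left(-3 - -5\right) - 1790 = \left(-3 + 5\right) - 1790 = 2 - 1790 = -1788$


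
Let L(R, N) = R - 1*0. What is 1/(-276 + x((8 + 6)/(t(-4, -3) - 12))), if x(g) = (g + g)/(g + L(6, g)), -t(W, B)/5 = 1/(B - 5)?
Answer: -31/8572 ≈ -0.0036164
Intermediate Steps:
t(W, B) = -5/(-5 + B) (t(W, B) = -5/(B - 5) = -5/(-5 + B))
L(R, N) = R (L(R, N) = R + 0 = R)
x(g) = 2*g/(6 + g) (x(g) = (g + g)/(g + 6) = (2*g)/(6 + g) = 2*g/(6 + g))
1/(-276 + x((8 + 6)/(t(-4, -3) - 12))) = 1/(-276 + 2*((8 + 6)/(-5/(-5 - 3) - 12))/(6 + (8 + 6)/(-5/(-5 - 3) - 12))) = 1/(-276 + 2*(14/(-5/(-8) - 12))/(6 + 14/(-5/(-8) - 12))) = 1/(-276 + 2*(14/(-5*(-1/8) - 12))/(6 + 14/(-5*(-1/8) - 12))) = 1/(-276 + 2*(14/(5/8 - 12))/(6 + 14/(5/8 - 12))) = 1/(-276 + 2*(14/(-91/8))/(6 + 14/(-91/8))) = 1/(-276 + 2*(14*(-8/91))/(6 + 14*(-8/91))) = 1/(-276 + 2*(-16/13)/(6 - 16/13)) = 1/(-276 + 2*(-16/13)/(62/13)) = 1/(-276 + 2*(-16/13)*(13/62)) = 1/(-276 - 16/31) = 1/(-8572/31) = -31/8572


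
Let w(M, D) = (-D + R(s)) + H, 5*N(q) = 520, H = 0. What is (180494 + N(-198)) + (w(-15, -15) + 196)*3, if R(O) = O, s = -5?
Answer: 181216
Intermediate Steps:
N(q) = 104 (N(q) = (⅕)*520 = 104)
w(M, D) = -5 - D (w(M, D) = (-D - 5) + 0 = (-5 - D) + 0 = -5 - D)
(180494 + N(-198)) + (w(-15, -15) + 196)*3 = (180494 + 104) + ((-5 - 1*(-15)) + 196)*3 = 180598 + ((-5 + 15) + 196)*3 = 180598 + (10 + 196)*3 = 180598 + 206*3 = 180598 + 618 = 181216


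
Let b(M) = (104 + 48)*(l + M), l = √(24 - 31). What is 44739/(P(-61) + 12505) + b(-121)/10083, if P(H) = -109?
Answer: 74372035/41662956 + 152*I*√7/10083 ≈ 1.7851 + 0.039884*I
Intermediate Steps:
l = I*√7 (l = √(-7) = I*√7 ≈ 2.6458*I)
b(M) = 152*M + 152*I*√7 (b(M) = (104 + 48)*(I*√7 + M) = 152*(M + I*√7) = 152*M + 152*I*√7)
44739/(P(-61) + 12505) + b(-121)/10083 = 44739/(-109 + 12505) + (152*(-121) + 152*I*√7)/10083 = 44739/12396 + (-18392 + 152*I*√7)*(1/10083) = 44739*(1/12396) + (-18392/10083 + 152*I*√7/10083) = 14913/4132 + (-18392/10083 + 152*I*√7/10083) = 74372035/41662956 + 152*I*√7/10083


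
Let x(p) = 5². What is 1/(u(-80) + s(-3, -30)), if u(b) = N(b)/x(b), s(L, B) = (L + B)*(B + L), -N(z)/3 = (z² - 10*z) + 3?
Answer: 25/5616 ≈ 0.0044516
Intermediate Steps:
N(z) = -9 - 3*z² + 30*z (N(z) = -3*((z² - 10*z) + 3) = -3*(3 + z² - 10*z) = -9 - 3*z² + 30*z)
s(L, B) = (B + L)² (s(L, B) = (B + L)*(B + L) = (B + L)²)
x(p) = 25
u(b) = -9/25 - 3*b²/25 + 6*b/5 (u(b) = (-9 - 3*b² + 30*b)/25 = (-9 - 3*b² + 30*b)*(1/25) = -9/25 - 3*b²/25 + 6*b/5)
1/(u(-80) + s(-3, -30)) = 1/((-9/25 - 3/25*(-80)² + (6/5)*(-80)) + (-30 - 3)²) = 1/((-9/25 - 3/25*6400 - 96) + (-33)²) = 1/((-9/25 - 768 - 96) + 1089) = 1/(-21609/25 + 1089) = 1/(5616/25) = 25/5616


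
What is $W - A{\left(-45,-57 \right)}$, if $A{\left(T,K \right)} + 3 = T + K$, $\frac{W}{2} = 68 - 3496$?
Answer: $-6751$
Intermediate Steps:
$W = -6856$ ($W = 2 \left(68 - 3496\right) = 2 \left(-3428\right) = -6856$)
$A{\left(T,K \right)} = -3 + K + T$ ($A{\left(T,K \right)} = -3 + \left(T + K\right) = -3 + \left(K + T\right) = -3 + K + T$)
$W - A{\left(-45,-57 \right)} = -6856 - \left(-3 - 57 - 45\right) = -6856 - -105 = -6856 + 105 = -6751$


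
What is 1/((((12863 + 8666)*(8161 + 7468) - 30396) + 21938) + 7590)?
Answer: 1/336475873 ≈ 2.9720e-9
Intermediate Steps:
1/((((12863 + 8666)*(8161 + 7468) - 30396) + 21938) + 7590) = 1/(((21529*15629 - 30396) + 21938) + 7590) = 1/(((336476741 - 30396) + 21938) + 7590) = 1/((336446345 + 21938) + 7590) = 1/(336468283 + 7590) = 1/336475873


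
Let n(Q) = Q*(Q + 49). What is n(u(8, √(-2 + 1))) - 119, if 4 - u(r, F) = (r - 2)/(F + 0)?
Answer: 57 + 342*I ≈ 57.0 + 342.0*I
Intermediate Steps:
u(r, F) = 4 - (-2 + r)/F (u(r, F) = 4 - (r - 2)/(F + 0) = 4 - (-2 + r)/F)
n(Q) = Q*(49 + Q)
n(u(8, √(-2 + 1))) - 119 = ((2 - 1*8 + 4*√(-2 + 1))/(√(-2 + 1)))*(49 + (2 - 1*8 + 4*√(-2 + 1))/(√(-2 + 1))) - 119 = ((2 - 8 + 4*√(-1))/(√(-1)))*(49 + (2 - 8 + 4*√(-1))/(√(-1))) - 119 = ((2 - 8 + 4*I)/I)*(49 + (2 - 8 + 4*I)/I) - 119 = ((-I)*(-6 + 4*I))*(49 + (-I)*(-6 + 4*I)) - 119 = (-I*(-6 + 4*I))*(49 - I*(-6 + 4*I)) - 119 = -I*(-6 + 4*I)*(49 - I*(-6 + 4*I)) - 119 = -119 - I*(-6 + 4*I)*(49 - I*(-6 + 4*I))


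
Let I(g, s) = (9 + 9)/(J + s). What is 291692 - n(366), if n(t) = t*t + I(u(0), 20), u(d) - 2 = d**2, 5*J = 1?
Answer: 15931246/101 ≈ 1.5774e+5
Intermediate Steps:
J = 1/5 (J = (1/5)*1 = 1/5 ≈ 0.20000)
u(d) = 2 + d**2
I(g, s) = 18/(1/5 + s) (I(g, s) = (9 + 9)/(1/5 + s) = 18/(1/5 + s))
n(t) = 90/101 + t**2 (n(t) = t*t + 90/(1 + 5*20) = t**2 + 90/(1 + 100) = t**2 + 90/101 = 90/101 + t**2)
291692 - n(366) = 291692 - (90/101 + 366**2) = 291692 - (90/101 + 133956) = 291692 - 1*13529646/101 = 291692 - 13529646/101 = 15931246/101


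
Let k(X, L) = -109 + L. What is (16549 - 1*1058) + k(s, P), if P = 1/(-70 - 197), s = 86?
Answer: 4106993/267 ≈ 15382.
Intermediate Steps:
P = -1/267 (P = 1/(-267) = -1/267 ≈ -0.0037453)
(16549 - 1*1058) + k(s, P) = (16549 - 1*1058) + (-109 - 1/267) = (16549 - 1058) - 29104/267 = 15491 - 29104/267 = 4106993/267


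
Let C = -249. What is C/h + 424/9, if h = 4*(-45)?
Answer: 8729/180 ≈ 48.494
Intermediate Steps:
h = -180
C/h + 424/9 = -249/(-180) + 424/9 = -249*(-1/180) + 424*(⅑) = 83/60 + 424/9 = 8729/180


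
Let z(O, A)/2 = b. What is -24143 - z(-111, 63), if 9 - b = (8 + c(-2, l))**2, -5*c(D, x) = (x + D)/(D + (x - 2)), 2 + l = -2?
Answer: -4807551/200 ≈ -24038.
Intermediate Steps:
l = -4 (l = -2 - 2 = -4)
c(D, x) = -(D + x)/(5*(-2 + D + x)) (c(D, x) = -(x + D)/(5*(D + (x - 2))) = -(D + x)/(5*(D + (-2 + x))) = -(D + x)/(5*(-2 + D + x)))
b = -21049/400 (b = 9 - (8 + (-1*(-2) - 1*(-4))/(5*(-2 - 2 - 4)))**2 = 9 - (8 + (1/5)*(2 + 4)/(-8))**2 = 9 - (8 + (1/5)*(-1/8)*6)**2 = 9 - (8 - 3/20)**2 = 9 - (157/20)**2 = 9 - 1*24649/400 = 9 - 24649/400 = -21049/400 ≈ -52.622)
z(O, A) = -21049/200 (z(O, A) = 2*(-21049/400) = -21049/200)
-24143 - z(-111, 63) = -24143 - 1*(-21049/200) = -24143 + 21049/200 = -4807551/200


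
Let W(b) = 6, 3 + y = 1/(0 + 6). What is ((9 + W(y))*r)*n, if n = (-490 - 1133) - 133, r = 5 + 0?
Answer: -131700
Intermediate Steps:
r = 5
y = -17/6 (y = -3 + 1/(0 + 6) = -3 + 1/6 = -17/6 ≈ -2.8333)
n = -1756 (n = -1623 - 133 = -1756)
((9 + W(y))*r)*n = ((9 + 6)*5)*(-1756) = (15*5)*(-1756) = 75*(-1756) = -131700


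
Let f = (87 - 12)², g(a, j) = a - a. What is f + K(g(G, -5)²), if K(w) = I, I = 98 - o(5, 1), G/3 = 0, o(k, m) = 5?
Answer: 5718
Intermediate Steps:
G = 0 (G = 3*0 = 0)
g(a, j) = 0
I = 93 (I = 98 - 1*5 = 98 - 5 = 93)
f = 5625 (f = 75² = 5625)
K(w) = 93
f + K(g(G, -5)²) = 5625 + 93 = 5718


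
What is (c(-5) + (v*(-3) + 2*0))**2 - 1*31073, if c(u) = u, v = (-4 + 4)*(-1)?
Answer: -31048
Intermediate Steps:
v = 0 (v = 0*(-1) = 0)
(c(-5) + (v*(-3) + 2*0))**2 - 1*31073 = (-5 + (0*(-3) + 2*0))**2 - 1*31073 = (-5 + (0 + 0))**2 - 31073 = (-5 + 0)**2 - 31073 = (-5)**2 - 31073 = 25 - 31073 = -31048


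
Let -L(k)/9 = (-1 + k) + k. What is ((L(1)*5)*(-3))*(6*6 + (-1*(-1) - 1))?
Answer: 4860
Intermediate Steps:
L(k) = 9 - 18*k (L(k) = -9*((-1 + k) + k) = -9*(-1 + 2*k) = 9 - 18*k)
((L(1)*5)*(-3))*(6*6 + (-1*(-1) - 1)) = (((9 - 18*1)*5)*(-3))*(6*6 + (-1*(-1) - 1)) = (((9 - 18)*5)*(-3))*(36 + (1 - 1)) = (-9*5*(-3))*(36 + 0) = -45*(-3)*36 = 135*36 = 4860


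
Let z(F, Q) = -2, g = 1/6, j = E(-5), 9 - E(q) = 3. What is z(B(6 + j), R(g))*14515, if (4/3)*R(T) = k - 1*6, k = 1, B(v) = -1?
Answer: -29030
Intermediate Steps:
E(q) = 6 (E(q) = 9 - 1*3 = 9 - 3 = 6)
j = 6
g = ⅙ ≈ 0.16667
R(T) = -15/4 (R(T) = 3*(1 - 1*6)/4 = 3*(1 - 6)/4 = (¾)*(-5) = -15/4)
z(B(6 + j), R(g))*14515 = -2*14515 = -29030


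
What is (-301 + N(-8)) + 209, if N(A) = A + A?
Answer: -108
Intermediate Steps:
N(A) = 2*A
(-301 + N(-8)) + 209 = (-301 + 2*(-8)) + 209 = (-301 - 16) + 209 = -317 + 209 = -108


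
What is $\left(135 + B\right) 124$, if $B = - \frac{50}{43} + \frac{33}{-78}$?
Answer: $\frac{9247734}{559} \approx 16543.0$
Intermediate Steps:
$B = - \frac{1773}{1118}$ ($B = \left(-50\right) \frac{1}{43} + 33 \left(- \frac{1}{78}\right) = - \frac{50}{43} - \frac{11}{26} = - \frac{1773}{1118} \approx -1.5859$)
$\left(135 + B\right) 124 = \left(135 - \frac{1773}{1118}\right) 124 = \frac{149157}{1118} \cdot 124 = \frac{9247734}{559}$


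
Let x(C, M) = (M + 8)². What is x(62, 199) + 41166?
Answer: 84015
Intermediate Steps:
x(C, M) = (8 + M)²
x(62, 199) + 41166 = (8 + 199)² + 41166 = 207² + 41166 = 42849 + 41166 = 84015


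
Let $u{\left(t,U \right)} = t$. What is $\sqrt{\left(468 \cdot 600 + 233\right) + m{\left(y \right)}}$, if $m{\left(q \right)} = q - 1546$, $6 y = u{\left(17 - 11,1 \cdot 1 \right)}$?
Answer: $8 \sqrt{4367} \approx 528.67$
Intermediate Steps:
$y = 1$ ($y = \frac{17 - 11}{6} = \frac{1}{6} \cdot 6 = 1$)
$m{\left(q \right)} = -1546 + q$
$\sqrt{\left(468 \cdot 600 + 233\right) + m{\left(y \right)}} = \sqrt{\left(468 \cdot 600 + 233\right) + \left(-1546 + 1\right)} = \sqrt{\left(280800 + 233\right) - 1545} = \sqrt{281033 - 1545} = \sqrt{279488} = 8 \sqrt{4367}$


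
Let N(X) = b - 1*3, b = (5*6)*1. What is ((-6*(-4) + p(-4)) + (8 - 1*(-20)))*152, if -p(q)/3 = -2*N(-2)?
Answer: 32528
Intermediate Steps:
b = 30 (b = 30*1 = 30)
N(X) = 27 (N(X) = 30 - 1*3 = 30 - 3 = 27)
p(q) = 162 (p(q) = -(-6)*27 = -3*(-54) = 162)
((-6*(-4) + p(-4)) + (8 - 1*(-20)))*152 = ((-6*(-4) + 162) + (8 - 1*(-20)))*152 = ((24 + 162) + (8 + 20))*152 = (186 + 28)*152 = 214*152 = 32528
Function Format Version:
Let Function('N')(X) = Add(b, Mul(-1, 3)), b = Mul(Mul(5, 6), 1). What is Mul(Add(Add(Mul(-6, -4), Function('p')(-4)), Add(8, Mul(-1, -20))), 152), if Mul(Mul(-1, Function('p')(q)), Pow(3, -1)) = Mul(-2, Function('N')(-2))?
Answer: 32528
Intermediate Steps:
b = 30 (b = Mul(30, 1) = 30)
Function('N')(X) = 27 (Function('N')(X) = Add(30, Mul(-1, 3)) = Add(30, -3) = 27)
Function('p')(q) = 162 (Function('p')(q) = Mul(-3, Mul(-2, 27)) = Mul(-3, -54) = 162)
Mul(Add(Add(Mul(-6, -4), Function('p')(-4)), Add(8, Mul(-1, -20))), 152) = Mul(Add(Add(Mul(-6, -4), 162), Add(8, Mul(-1, -20))), 152) = Mul(Add(Add(24, 162), Add(8, 20)), 152) = Mul(Add(186, 28), 152) = Mul(214, 152) = 32528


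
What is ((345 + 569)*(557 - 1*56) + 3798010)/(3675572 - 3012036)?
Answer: 1063981/165884 ≈ 6.4140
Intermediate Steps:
((345 + 569)*(557 - 1*56) + 3798010)/(3675572 - 3012036) = (914*(557 - 56) + 3798010)/663536 = (914*501 + 3798010)*(1/663536) = (457914 + 3798010)*(1/663536) = 4255924*(1/663536) = 1063981/165884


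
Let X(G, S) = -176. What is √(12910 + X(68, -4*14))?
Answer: √12734 ≈ 112.84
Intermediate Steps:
√(12910 + X(68, -4*14)) = √(12910 - 176) = √12734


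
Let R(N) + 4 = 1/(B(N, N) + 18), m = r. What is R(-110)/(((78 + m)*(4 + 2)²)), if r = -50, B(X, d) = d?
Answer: -41/10304 ≈ -0.0039790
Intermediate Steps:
m = -50
R(N) = -4 + 1/(18 + N) (R(N) = -4 + 1/(N + 18) = -4 + 1/(18 + N))
R(-110)/(((78 + m)*(4 + 2)²)) = ((-71 - 4*(-110))/(18 - 110))/(((78 - 50)*(4 + 2)²)) = ((-71 + 440)/(-92))/((28*6²)) = (-1/92*369)/((28*36)) = -369/92/1008 = -369/92*1/1008 = -41/10304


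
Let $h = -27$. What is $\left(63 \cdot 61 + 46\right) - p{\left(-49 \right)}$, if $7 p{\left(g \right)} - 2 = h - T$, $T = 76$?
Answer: $\frac{27324}{7} \approx 3903.4$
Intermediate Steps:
$p{\left(g \right)} = - \frac{101}{7}$ ($p{\left(g \right)} = \frac{2}{7} + \frac{-27 - 76}{7} = \frac{2}{7} + \frac{1}{7} \left(-103\right) = \frac{2}{7} - \frac{103}{7} = - \frac{101}{7}$)
$\left(63 \cdot 61 + 46\right) - p{\left(-49 \right)} = \left(63 \cdot 61 + 46\right) - - \frac{101}{7} = \left(3843 + 46\right) + \frac{101}{7} = 3889 + \frac{101}{7} = \frac{27324}{7}$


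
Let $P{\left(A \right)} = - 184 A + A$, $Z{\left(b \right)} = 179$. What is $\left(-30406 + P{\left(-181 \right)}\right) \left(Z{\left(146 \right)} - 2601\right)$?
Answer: $-6580574$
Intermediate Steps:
$P{\left(A \right)} = - 183 A$
$\left(-30406 + P{\left(-181 \right)}\right) \left(Z{\left(146 \right)} - 2601\right) = \left(-30406 - -33123\right) \left(179 - 2601\right) = \left(-30406 + 33123\right) \left(-2422\right) = 2717 \left(-2422\right) = -6580574$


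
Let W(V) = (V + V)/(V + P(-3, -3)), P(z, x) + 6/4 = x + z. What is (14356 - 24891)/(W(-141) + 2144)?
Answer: -1042965/212444 ≈ -4.9094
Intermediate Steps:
P(z, x) = -3/2 + x + z (P(z, x) = -3/2 + (x + z) = -3/2 + x + z)
W(V) = 2*V/(-15/2 + V) (W(V) = (V + V)/(V + (-3/2 - 3 - 3)) = (2*V)/(V - 15/2) = (2*V)/(-15/2 + V) = 2*V/(-15/2 + V))
(14356 - 24891)/(W(-141) + 2144) = (14356 - 24891)/(4*(-141)/(-15 + 2*(-141)) + 2144) = -10535/(4*(-141)/(-15 - 282) + 2144) = -10535/(4*(-141)/(-297) + 2144) = -10535/(4*(-141)*(-1/297) + 2144) = -10535/(188/99 + 2144) = -10535/212444/99 = -10535*99/212444 = -1042965/212444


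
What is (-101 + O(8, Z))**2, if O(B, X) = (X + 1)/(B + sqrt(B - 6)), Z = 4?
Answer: 19356667/1922 + 15555*sqrt(2)/961 ≈ 10094.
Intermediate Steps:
O(B, X) = (1 + X)/(B + sqrt(-6 + B))
(-101 + O(8, Z))**2 = (-101 + (1 + 4)/(8 + sqrt(-6 + 8)))**2 = (-101 + 5/(8 + sqrt(2)))**2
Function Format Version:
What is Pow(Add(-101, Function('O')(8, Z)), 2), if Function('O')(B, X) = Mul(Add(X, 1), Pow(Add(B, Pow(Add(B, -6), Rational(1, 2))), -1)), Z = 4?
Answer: Add(Rational(19356667, 1922), Mul(Rational(15555, 961), Pow(2, Rational(1, 2)))) ≈ 10094.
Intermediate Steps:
Function('O')(B, X) = Mul(Pow(Add(B, Pow(Add(-6, B), Rational(1, 2))), -1), Add(1, X)) (Function('O')(B, X) = Mul(Add(1, X), Pow(Add(B, Pow(Add(-6, B), Rational(1, 2))), -1)) = Mul(Pow(Add(B, Pow(Add(-6, B), Rational(1, 2))), -1), Add(1, X)))
Pow(Add(-101, Function('O')(8, Z)), 2) = Pow(Add(-101, Mul(Pow(Add(8, Pow(Add(-6, 8), Rational(1, 2))), -1), Add(1, 4))), 2) = Pow(Add(-101, Mul(Pow(Add(8, Pow(2, Rational(1, 2))), -1), 5)), 2) = Pow(Add(-101, Mul(5, Pow(Add(8, Pow(2, Rational(1, 2))), -1))), 2)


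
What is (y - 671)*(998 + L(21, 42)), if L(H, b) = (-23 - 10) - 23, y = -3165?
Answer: -3613512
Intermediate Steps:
L(H, b) = -56 (L(H, b) = -33 - 23 = -56)
(y - 671)*(998 + L(21, 42)) = (-3165 - 671)*(998 - 56) = -3836*942 = -3613512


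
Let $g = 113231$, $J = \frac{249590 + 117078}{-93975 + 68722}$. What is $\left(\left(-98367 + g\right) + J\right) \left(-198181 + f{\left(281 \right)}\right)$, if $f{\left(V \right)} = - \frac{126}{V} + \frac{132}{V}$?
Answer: $- \frac{20882982259517020}{7096093} \approx -2.9429 \cdot 10^{9}$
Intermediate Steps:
$J = - \frac{366668}{25253}$ ($J = \frac{366668}{-25253} = 366668 \left(- \frac{1}{25253}\right) = - \frac{366668}{25253} \approx -14.52$)
$f{\left(V \right)} = \frac{6}{V}$
$\left(\left(-98367 + g\right) + J\right) \left(-198181 + f{\left(281 \right)}\right) = \left(\left(-98367 + 113231\right) - \frac{366668}{25253}\right) \left(-198181 + \frac{6}{281}\right) = \left(14864 - \frac{366668}{25253}\right) \left(-198181 + 6 \cdot \frac{1}{281}\right) = \frac{374993924 \left(-198181 + \frac{6}{281}\right)}{25253} = \frac{374993924}{25253} \left(- \frac{55688855}{281}\right) = - \frac{20882982259517020}{7096093}$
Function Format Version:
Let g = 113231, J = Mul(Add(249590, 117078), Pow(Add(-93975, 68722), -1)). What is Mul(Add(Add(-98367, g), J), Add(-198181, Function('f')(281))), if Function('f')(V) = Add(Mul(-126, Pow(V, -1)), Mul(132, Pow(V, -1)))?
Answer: Rational(-20882982259517020, 7096093) ≈ -2.9429e+9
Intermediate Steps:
J = Rational(-366668, 25253) (J = Mul(366668, Pow(-25253, -1)) = Mul(366668, Rational(-1, 25253)) = Rational(-366668, 25253) ≈ -14.520)
Function('f')(V) = Mul(6, Pow(V, -1))
Mul(Add(Add(-98367, g), J), Add(-198181, Function('f')(281))) = Mul(Add(Add(-98367, 113231), Rational(-366668, 25253)), Add(-198181, Mul(6, Pow(281, -1)))) = Mul(Add(14864, Rational(-366668, 25253)), Add(-198181, Mul(6, Rational(1, 281)))) = Mul(Rational(374993924, 25253), Add(-198181, Rational(6, 281))) = Mul(Rational(374993924, 25253), Rational(-55688855, 281)) = Rational(-20882982259517020, 7096093)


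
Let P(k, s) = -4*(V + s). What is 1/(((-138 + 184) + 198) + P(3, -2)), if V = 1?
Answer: 1/248 ≈ 0.0040323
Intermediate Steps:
P(k, s) = -4 - 4*s (P(k, s) = -4*(1 + s) = -4 - 4*s)
1/(((-138 + 184) + 198) + P(3, -2)) = 1/(((-138 + 184) + 198) + (-4 - 4*(-2))) = 1/((46 + 198) + (-4 + 8)) = 1/(244 + 4) = 1/248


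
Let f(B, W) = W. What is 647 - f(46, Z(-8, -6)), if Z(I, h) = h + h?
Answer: 659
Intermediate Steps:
Z(I, h) = 2*h
647 - f(46, Z(-8, -6)) = 647 - 2*(-6) = 647 - 1*(-12) = 647 + 12 = 659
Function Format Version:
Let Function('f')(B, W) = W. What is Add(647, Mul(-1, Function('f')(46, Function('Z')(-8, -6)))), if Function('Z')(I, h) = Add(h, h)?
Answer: 659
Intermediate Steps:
Function('Z')(I, h) = Mul(2, h)
Add(647, Mul(-1, Function('f')(46, Function('Z')(-8, -6)))) = Add(647, Mul(-1, Mul(2, -6))) = Add(647, Mul(-1, -12)) = Add(647, 12) = 659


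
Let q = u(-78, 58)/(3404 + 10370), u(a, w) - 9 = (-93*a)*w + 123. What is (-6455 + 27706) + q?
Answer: 146566069/6887 ≈ 21282.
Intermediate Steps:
u(a, w) = 132 - 93*a*w (u(a, w) = 9 + ((-93*a)*w + 123) = 9 + (-93*a*w + 123) = 9 + (123 - 93*a*w) = 132 - 93*a*w)
q = 210432/6887 (q = (132 - 93*(-78)*58)/(3404 + 10370) = (132 + 420732)/13774 = 420864*(1/13774) = 210432/6887 ≈ 30.555)
(-6455 + 27706) + q = (-6455 + 27706) + 210432/6887 = 21251 + 210432/6887 = 146566069/6887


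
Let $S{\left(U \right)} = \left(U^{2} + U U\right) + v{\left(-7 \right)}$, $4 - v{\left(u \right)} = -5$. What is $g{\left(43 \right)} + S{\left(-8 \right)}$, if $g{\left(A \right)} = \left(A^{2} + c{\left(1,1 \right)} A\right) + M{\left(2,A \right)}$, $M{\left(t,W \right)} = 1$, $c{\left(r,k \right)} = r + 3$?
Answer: $2159$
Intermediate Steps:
$c{\left(r,k \right)} = 3 + r$
$v{\left(u \right)} = 9$ ($v{\left(u \right)} = 4 - -5 = 4 + 5 = 9$)
$S{\left(U \right)} = 9 + 2 U^{2}$ ($S{\left(U \right)} = \left(U^{2} + U U\right) + 9 = \left(U^{2} + U^{2}\right) + 9 = 2 U^{2} + 9 = 9 + 2 U^{2}$)
$g{\left(A \right)} = 1 + A^{2} + 4 A$ ($g{\left(A \right)} = \left(A^{2} + \left(3 + 1\right) A\right) + 1 = \left(A^{2} + 4 A\right) + 1 = 1 + A^{2} + 4 A$)
$g{\left(43 \right)} + S{\left(-8 \right)} = \left(1 + 43^{2} + 4 \cdot 43\right) + \left(9 + 2 \left(-8\right)^{2}\right) = \left(1 + 1849 + 172\right) + \left(9 + 2 \cdot 64\right) = 2022 + \left(9 + 128\right) = 2022 + 137 = 2159$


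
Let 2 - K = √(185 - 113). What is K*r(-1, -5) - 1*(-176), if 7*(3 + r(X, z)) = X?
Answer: 1188/7 + 132*√2/7 ≈ 196.38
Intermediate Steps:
r(X, z) = -3 + X/7
K = 2 - 6*√2 (K = 2 - √(185 - 113) = 2 - √72 = 2 - 6*√2 ≈ -6.4853)
K*r(-1, -5) - 1*(-176) = (2 - 6*√2)*(-3 + (⅐)*(-1)) - 1*(-176) = (2 - 6*√2)*(-3 - ⅐) + 176 = (2 - 6*√2)*(-22/7) + 176 = (-44/7 + 132*√2/7) + 176 = 1188/7 + 132*√2/7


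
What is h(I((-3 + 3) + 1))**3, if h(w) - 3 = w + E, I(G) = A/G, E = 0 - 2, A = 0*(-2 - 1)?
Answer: 1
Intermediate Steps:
A = 0 (A = 0*(-3) = 0)
E = -2
I(G) = 0 (I(G) = 0/G = 0)
h(w) = 1 + w (h(w) = 3 + (w - 2) = 3 + (-2 + w) = 1 + w)
h(I((-3 + 3) + 1))**3 = (1 + 0)**3 = 1**3 = 1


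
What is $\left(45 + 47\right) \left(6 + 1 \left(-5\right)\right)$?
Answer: $92$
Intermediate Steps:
$\left(45 + 47\right) \left(6 + 1 \left(-5\right)\right) = 92 \left(6 - 5\right) = 92 \cdot 1 = 92$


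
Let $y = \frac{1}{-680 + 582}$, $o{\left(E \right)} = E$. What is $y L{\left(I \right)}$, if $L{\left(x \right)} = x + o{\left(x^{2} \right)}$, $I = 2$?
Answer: $- \frac{3}{49} \approx -0.061224$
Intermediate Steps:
$L{\left(x \right)} = x + x^{2}$
$y = - \frac{1}{98}$ ($y = \frac{1}{-98} = - \frac{1}{98} \approx -0.010204$)
$y L{\left(I \right)} = - \frac{2 \left(1 + 2\right)}{98} = - \frac{2 \cdot 3}{98} = \left(- \frac{1}{98}\right) 6 = - \frac{3}{49}$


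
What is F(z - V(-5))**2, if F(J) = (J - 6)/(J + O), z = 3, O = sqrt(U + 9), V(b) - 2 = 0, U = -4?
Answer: 25/(1 + sqrt(5))**2 ≈ 2.3873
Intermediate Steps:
V(b) = 2 (V(b) = 2 + 0 = 2)
O = sqrt(5) (O = sqrt(-4 + 9) = sqrt(5) ≈ 2.2361)
F(J) = (-6 + J)/(J + sqrt(5)) (F(J) = (J - 6)/(J + sqrt(5)) = (-6 + J)/(J + sqrt(5)))
F(z - V(-5))**2 = ((-6 + (3 - 1*2))/((3 - 1*2) + sqrt(5)))**2 = ((-6 + (3 - 2))/((3 - 2) + sqrt(5)))**2 = ((-6 + 1)/(1 + sqrt(5)))**2 = (-5/(1 + sqrt(5)))**2 = 25/(1 + sqrt(5))**2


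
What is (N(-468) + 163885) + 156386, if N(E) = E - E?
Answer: 320271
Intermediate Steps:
N(E) = 0
(N(-468) + 163885) + 156386 = (0 + 163885) + 156386 = 163885 + 156386 = 320271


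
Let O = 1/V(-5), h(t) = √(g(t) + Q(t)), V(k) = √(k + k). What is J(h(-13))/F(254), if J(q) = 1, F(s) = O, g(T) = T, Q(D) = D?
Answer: I*√10 ≈ 3.1623*I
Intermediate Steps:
V(k) = √2*√k (V(k) = √(2*k) = √2*√k)
h(t) = √2*√t (h(t) = √(t + t) = √(2*t) = √2*√t)
O = -I*√10/10 (O = 1/(√2*√(-5)) = 1/(√2*(I*√5)) = 1/(I*√10) = -I*√10/10 ≈ -0.31623*I)
F(s) = -I*√10/10
J(h(-13))/F(254) = 1/(-I*√10/10) = 1*(I*√10) = I*√10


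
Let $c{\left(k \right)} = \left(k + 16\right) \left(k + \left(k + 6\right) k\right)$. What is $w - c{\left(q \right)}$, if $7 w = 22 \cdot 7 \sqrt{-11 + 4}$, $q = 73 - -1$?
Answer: $-539460 + 22 i \sqrt{7} \approx -5.3946 \cdot 10^{5} + 58.207 i$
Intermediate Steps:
$q = 74$ ($q = 73 + 1 = 74$)
$w = 22 i \sqrt{7}$ ($w = \frac{22 \cdot 7 \sqrt{-11 + 4}}{7} = \frac{154 \sqrt{-7}}{7} = \frac{154 i \sqrt{7}}{7} = 22 i \sqrt{7} \approx 58.207 i$)
$c{\left(k \right)} = \left(16 + k\right) \left(k + k \left(6 + k\right)\right)$ ($c{\left(k \right)} = \left(16 + k\right) \left(k + \left(6 + k\right) k\right) = \left(16 + k\right) \left(k + k \left(6 + k\right)\right)$)
$w - c{\left(q \right)} = 22 i \sqrt{7} - 74 \left(112 + 74^{2} + 23 \cdot 74\right) = 22 i \sqrt{7} - 74 \left(112 + 5476 + 1702\right) = 22 i \sqrt{7} - 74 \cdot 7290 = 22 i \sqrt{7} - 539460 = -539460 + 22 i \sqrt{7}$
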